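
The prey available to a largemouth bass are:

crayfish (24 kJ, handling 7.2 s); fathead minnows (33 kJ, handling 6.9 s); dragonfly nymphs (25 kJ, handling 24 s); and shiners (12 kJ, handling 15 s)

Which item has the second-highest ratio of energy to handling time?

Profitability E/h (kJ/s): crayfish = 24/7.2 = 3.33, fathead minnows = 33/6.9 = 4.78, dragonfly nymphs = 25/24 = 1.04, shiners = 12/15 = 0.8.
Ranked: fathead minnows > crayfish > dragonfly nymphs > shiners.

crayfish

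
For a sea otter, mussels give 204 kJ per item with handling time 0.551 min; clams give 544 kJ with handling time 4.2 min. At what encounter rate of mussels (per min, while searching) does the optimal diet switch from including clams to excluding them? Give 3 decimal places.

The zero-one rule: include clams iff E₂/h₂ > λE₁/(1+λh₁). Equality gives the switch point.
λE₁h₂ = E₂ + λE₂h₁ ⇒ λ = E₂/(E₁h₂ − E₂h₁) = 544/(856.8 − 299.7) = 0.9766 per min.

0.977 per min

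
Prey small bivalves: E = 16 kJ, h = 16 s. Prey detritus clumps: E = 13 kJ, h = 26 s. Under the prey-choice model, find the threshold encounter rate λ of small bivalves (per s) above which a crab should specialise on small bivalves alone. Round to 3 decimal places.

At the threshold, the rate on small bivalves alone equals the profitability of detritus clumps: λ·16/(1 + λ·16) = 13/26 = 0.5.
Rearranging, λ(16 − 0.5×16) = 0.5, so λ = 0.5/8 = 0.0625 per s.

0.062 per s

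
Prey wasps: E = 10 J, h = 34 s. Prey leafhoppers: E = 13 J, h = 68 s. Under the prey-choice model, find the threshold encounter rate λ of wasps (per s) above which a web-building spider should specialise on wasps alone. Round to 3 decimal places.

At the threshold, the rate on wasps alone equals the profitability of leafhoppers: λ·10/(1 + λ·34) = 13/68 = 0.1912.
Rearranging, λ(10 − 0.1912×34) = 0.1912, so λ = 0.1912/3.5 = 0.05462 per s.

0.055 per s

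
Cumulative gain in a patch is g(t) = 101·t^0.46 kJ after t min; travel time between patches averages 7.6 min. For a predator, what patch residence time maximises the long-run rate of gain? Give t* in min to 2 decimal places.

Maximise g(t)/(T+t): set derivative to zero → g'(t)(T+t) = g(t).
g'(t) = 0.46·101·t^-0.54. Setting 0.46·101·t^-0.54 = 101·t^0.46/(7.6+t) gives 0.46(7.6+t) = t, so 0.54·t = 0.46×7.6.
t* = 0.46×7.6/0.54 = 6.474 min.

6.47 min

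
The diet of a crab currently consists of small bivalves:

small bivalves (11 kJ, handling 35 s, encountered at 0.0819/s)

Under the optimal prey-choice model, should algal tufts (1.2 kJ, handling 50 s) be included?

On small bivalves alone, R = ΣλE/(1+Σλh) = 0.9009/3.866 = 0.233 kJ/s.
Profitability of algal tufts: 1.2/50 = 0.024 kJ/s.
0.024 < 0.233, so adding algal tufts would lower the average — exclude it.

No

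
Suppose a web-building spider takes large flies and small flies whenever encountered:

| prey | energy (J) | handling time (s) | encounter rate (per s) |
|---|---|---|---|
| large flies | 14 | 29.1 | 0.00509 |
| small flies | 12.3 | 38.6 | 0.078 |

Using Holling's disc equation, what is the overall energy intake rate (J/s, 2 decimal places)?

R = Σλ_iE_i / (1 + Σλ_ih_i)
Numerator: 0.00509×14 + 0.078×12.3 = 1.031
Denominator: 1 + 0.00509×29.1 + 0.078×38.6 = 4.159
R = 1.031/4.159 = 0.2478 J/s

0.25 J/s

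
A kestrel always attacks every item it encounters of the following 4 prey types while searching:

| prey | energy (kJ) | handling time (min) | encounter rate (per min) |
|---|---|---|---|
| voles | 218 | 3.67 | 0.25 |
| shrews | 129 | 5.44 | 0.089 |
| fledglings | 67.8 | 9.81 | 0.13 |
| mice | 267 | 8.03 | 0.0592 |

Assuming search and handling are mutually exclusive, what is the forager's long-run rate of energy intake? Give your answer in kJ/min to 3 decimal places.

R = (0.25×218 + 0.089×129 + 0.13×67.8 + 0.0592×267) / (1 + 0.25×3.67 + 0.089×5.44 + 0.13×9.81 + 0.0592×8.03) = 90.6/4.152 = 21.82 kJ/min.

21.819 kJ/min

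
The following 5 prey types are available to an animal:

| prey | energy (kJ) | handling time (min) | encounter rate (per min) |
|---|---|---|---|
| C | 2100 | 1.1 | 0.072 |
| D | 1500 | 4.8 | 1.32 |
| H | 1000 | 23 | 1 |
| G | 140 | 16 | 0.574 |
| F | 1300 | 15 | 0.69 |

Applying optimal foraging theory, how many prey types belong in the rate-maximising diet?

E/h in descending order: C 1.91e+03, D 312, F 86.7, H 43.5, G 8.75 kJ/min. The optimal diet is the largest prefix of this list for which every included type satisfies E_i/h_i > R on the types above it.
Rate on top 1: 140.1. D: 312 > 140.1 → include.
Rate on top 2: 287.4. F: 86.7 < 287.4 → exclude; stop.
Optimal diet: C, D — 2 of 5 types.

2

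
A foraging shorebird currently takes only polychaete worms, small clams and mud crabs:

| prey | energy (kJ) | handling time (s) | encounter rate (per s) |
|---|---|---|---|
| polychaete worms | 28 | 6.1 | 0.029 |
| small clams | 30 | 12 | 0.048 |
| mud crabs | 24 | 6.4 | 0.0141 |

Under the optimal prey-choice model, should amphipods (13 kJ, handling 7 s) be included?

Current rate: (0.029×28 + 0.048×30 + 0.0141×24)/(1 + 0.029×6.1 + 0.048×12 + 0.0141×6.4) = 1.405 kJ/s.
amphipods: E/h = 13/7 = 1.857 kJ/s.
Since 1.857 > R, including amphipods increases the long-run rate.

Yes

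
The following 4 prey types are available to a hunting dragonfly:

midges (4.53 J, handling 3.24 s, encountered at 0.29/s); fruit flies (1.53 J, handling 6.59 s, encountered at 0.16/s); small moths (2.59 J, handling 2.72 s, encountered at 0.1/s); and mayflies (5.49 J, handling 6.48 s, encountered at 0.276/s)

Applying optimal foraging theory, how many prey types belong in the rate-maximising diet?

3

E/h in descending order: midges 1.4, small moths 0.952, mayflies 0.847, fruit flies 0.232 J/s. The optimal diet is the largest prefix of this list for which every included type satisfies E_i/h_i > R on the types above it.
Rate on top 1: 0.6773. small moths: 0.952 > 0.6773 → include.
Rate on top 2: 0.7111. mayflies: 0.847 > 0.7111 → include.
Rate on top 3: 0.772. fruit flies: 0.232 < 0.772 → exclude; stop.
Optimal diet: midges, small moths, mayflies — 3 of 4 types.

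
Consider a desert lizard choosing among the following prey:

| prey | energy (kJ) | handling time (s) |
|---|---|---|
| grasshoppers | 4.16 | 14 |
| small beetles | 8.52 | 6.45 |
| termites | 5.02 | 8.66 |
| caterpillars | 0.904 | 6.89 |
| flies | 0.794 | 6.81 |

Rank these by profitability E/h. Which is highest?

small beetles

In descending order of E/h:
small beetles: 8.52/6.45 = 1.32 kJ/s
termites: 5.02/8.66 = 0.58 kJ/s
grasshoppers: 4.16/14 = 0.297 kJ/s
caterpillars: 0.904/6.89 = 0.131 kJ/s
flies: 0.794/6.81 = 0.117 kJ/s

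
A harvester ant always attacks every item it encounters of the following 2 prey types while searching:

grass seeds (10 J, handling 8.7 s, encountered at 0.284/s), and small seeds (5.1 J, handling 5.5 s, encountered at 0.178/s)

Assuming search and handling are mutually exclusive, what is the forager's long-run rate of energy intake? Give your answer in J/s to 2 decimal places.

0.84 J/s

R = Σλ_iE_i / (1 + Σλ_ih_i)
Numerator: 0.284×10 + 0.178×5.1 = 3.748
Denominator: 1 + 0.284×8.7 + 0.178×5.5 = 4.45
R = 3.748/4.45 = 0.8422 J/s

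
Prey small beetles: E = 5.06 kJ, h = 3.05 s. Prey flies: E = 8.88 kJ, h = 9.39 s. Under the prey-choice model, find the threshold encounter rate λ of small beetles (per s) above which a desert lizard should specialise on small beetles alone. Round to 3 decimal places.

Drop flies once their profitability E₂/h₂ falls below the rate achievable on small beetles alone: E₂/h₂ = λE₁/(1 + λh₁).
Solve for λ: λE₁h₂ = E₂(1 + λh₁) → λ(E₁h₂ − E₂h₁) = E₂ → λ = E₂/(E₁h₂ − E₂h₁).
λ = 8.88/(5.06×9.39 − 8.88×3.05) = 8.88/20.43 = 0.4347 per s.

0.435 per s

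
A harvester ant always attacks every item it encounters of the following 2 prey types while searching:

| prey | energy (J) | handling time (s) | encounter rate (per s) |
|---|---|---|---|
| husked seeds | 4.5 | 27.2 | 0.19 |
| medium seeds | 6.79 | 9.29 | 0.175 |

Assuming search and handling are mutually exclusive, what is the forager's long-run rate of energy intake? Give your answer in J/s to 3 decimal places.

R = (0.19×4.5 + 0.175×6.79) / (1 + 0.19×27.2 + 0.175×9.29) = 2.043/7.794 = 0.2622 J/s.

0.262 J/s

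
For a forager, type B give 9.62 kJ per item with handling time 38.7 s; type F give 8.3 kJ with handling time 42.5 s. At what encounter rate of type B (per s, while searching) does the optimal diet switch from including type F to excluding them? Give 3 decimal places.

0.095 per s

At the threshold, the rate on type B alone equals the profitability of type F: λ·9.62/(1 + λ·38.7) = 8.3/42.5 = 0.1953.
Rearranging, λ(9.62 − 0.1953×38.7) = 0.1953, so λ = 0.1953/2.062 = 0.09471 per s.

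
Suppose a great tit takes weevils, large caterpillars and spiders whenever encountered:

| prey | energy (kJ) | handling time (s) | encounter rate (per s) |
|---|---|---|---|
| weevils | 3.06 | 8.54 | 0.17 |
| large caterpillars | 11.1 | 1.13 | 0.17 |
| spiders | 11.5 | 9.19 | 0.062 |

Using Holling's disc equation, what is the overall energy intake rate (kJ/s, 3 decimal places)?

R = (0.17×3.06 + 0.17×11.1 + 0.062×11.5) / (1 + 0.17×8.54 + 0.17×1.13 + 0.062×9.19) = 3.12/3.214 = 0.9709 kJ/s.

0.971 kJ/s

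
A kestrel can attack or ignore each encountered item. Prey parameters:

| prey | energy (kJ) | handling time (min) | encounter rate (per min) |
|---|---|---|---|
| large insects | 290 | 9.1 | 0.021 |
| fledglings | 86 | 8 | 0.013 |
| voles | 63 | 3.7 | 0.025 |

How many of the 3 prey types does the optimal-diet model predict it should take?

E/h in descending order: large insects 31.9, voles 17, fledglings 10.8 kJ/min. The optimal diet is the largest prefix of this list for which every included type satisfies E_i/h_i > R on the types above it.
Rate on top 1: 5.113. voles: 17 > 5.113 → include.
Rate on top 2: 5.971. fledglings: 10.8 > 5.971 → include.
Optimal diet: large insects, voles, fledglings — 3 of 3 types.

3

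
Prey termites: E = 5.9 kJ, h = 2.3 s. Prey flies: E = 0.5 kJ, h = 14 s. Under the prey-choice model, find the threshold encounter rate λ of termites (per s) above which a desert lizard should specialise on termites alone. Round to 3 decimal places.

0.006 per s

Drop flies once their profitability E₂/h₂ falls below the rate achievable on termites alone: E₂/h₂ = λE₁/(1 + λh₁).
Solve for λ: λE₁h₂ = E₂(1 + λh₁) → λ(E₁h₂ − E₂h₁) = E₂ → λ = E₂/(E₁h₂ − E₂h₁).
λ = 0.5/(5.9×14 − 0.5×2.3) = 0.5/81.45 = 0.006139 per s.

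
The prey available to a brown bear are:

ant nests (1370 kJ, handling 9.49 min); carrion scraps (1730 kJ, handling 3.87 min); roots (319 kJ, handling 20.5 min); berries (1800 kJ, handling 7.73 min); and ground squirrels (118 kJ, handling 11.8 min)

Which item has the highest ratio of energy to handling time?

Profitability E/h (kJ/min): ant nests = 1370/9.49 = 144, carrion scraps = 1730/3.87 = 447, roots = 319/20.5 = 15.6, berries = 1800/7.73 = 233, ground squirrels = 118/11.8 = 10.
Ranked: carrion scraps > berries > ant nests > roots > ground squirrels.

carrion scraps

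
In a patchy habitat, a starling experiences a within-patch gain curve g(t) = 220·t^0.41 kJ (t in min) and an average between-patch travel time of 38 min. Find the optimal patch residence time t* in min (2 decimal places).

Maximise g(t)/(T+t): set derivative to zero → g'(t)(T+t) = g(t).
g'(t) = 0.41·220·t^-0.59. Setting 0.41·220·t^-0.59 = 220·t^0.41/(38+t) gives 0.41(38+t) = t, so 0.59·t = 0.41×38.
t* = 0.41×38/0.59 = 26.41 min.

26.41 min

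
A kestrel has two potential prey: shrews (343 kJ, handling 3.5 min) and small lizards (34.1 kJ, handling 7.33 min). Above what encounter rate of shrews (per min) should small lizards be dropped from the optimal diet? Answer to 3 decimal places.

0.014 per min

Drop small lizards once their profitability E₂/h₂ falls below the rate achievable on shrews alone: E₂/h₂ = λE₁/(1 + λh₁).
Solve for λ: λE₁h₂ = E₂(1 + λh₁) → λ(E₁h₂ − E₂h₁) = E₂ → λ = E₂/(E₁h₂ − E₂h₁).
λ = 34.1/(343×7.33 − 34.1×3.5) = 34.1/2395 = 0.01424 per min.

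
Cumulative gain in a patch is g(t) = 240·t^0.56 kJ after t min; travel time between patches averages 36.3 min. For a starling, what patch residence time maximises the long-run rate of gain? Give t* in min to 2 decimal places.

Maximise g(t)/(T+t): set derivative to zero → g'(t)(T+t) = g(t).
g'(t) = 0.56·240·t^-0.44. Setting 0.56·240·t^-0.44 = 240·t^0.56/(36.3+t) gives 0.56(36.3+t) = t, so 0.44·t = 0.56×36.3.
t* = 0.56×36.3/0.44 = 46.2 min.

46.20 min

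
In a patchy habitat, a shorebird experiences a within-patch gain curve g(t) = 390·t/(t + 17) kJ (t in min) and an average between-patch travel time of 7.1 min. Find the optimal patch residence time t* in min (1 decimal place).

Optimal t* satisfies g'(t*) = g(t*)/(T + t*).
g'(t) = 390·17/(t + 17)². Setting 390·17/(t+17)² = 390t/[(t+17)(7.1+t)] gives 17(7.1+t) = t(t+17), so t² = 17×7.1 = 120.7.
t* = √120.7 = 10.99 min.

11.0 min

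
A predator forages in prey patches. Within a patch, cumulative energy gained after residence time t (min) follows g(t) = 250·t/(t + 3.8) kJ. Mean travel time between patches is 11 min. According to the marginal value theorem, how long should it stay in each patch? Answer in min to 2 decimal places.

Maximise g(t)/(T+t): set derivative to zero → g'(t)(T+t) = g(t).
g'(t) = 250·3.8/(t + 3.8)². Setting 250·3.8/(t+3.8)² = 250t/[(t+3.8)(11+t)] gives 3.8(11+t) = t(t+3.8), so t² = 3.8×11 = 41.8.
t* = √41.8 = 6.465 min.

6.47 min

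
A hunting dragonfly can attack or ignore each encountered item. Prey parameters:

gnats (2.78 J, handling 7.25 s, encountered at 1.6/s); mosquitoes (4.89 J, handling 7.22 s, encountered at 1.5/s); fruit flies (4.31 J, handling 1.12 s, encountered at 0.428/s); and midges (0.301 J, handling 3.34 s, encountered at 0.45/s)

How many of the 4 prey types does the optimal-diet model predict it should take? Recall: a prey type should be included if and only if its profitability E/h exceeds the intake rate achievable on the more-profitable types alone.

Profitabilities (E/h, J/s): fruit flies 3.85, mosquitoes 0.677, gnats 0.383, midges 0.0901. Add prey in this order while the next type's profitability exceeds the intake rate on those already taken.
Rate on top 1: 1.247. mosquitoes: 0.677 < 1.247 → exclude; stop.
Optimal diet: fruit flies — 1 of 4 types.

1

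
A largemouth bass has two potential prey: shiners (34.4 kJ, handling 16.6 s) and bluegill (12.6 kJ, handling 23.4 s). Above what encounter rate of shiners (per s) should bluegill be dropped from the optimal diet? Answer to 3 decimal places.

0.021 per s

The zero-one rule: include bluegill iff E₂/h₂ > λE₁/(1+λh₁). Equality gives the switch point.
λE₁h₂ = E₂ + λE₂h₁ ⇒ λ = E₂/(E₁h₂ − E₂h₁) = 12.6/(805 − 209.2) = 0.02115 per s.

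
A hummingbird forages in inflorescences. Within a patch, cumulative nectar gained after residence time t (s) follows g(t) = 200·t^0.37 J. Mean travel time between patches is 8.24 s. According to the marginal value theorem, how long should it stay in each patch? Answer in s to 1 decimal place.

Optimal t* satisfies g'(t*) = g(t*)/(T + t*).
g'(t) = 0.37·200·t^-0.63. Setting 0.37·200·t^-0.63 = 200·t^0.37/(8.24+t) gives 0.37(8.24+t) = t, so 0.63·t = 0.37×8.24.
t* = 0.37×8.24/0.63 = 4.839 s.

4.8 s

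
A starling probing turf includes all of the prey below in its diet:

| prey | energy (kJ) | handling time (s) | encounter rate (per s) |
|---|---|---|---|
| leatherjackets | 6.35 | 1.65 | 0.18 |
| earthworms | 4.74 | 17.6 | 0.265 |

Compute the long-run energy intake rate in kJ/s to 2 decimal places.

0.40 kJ/s

R = Σλ_iE_i / (1 + Σλ_ih_i)
Numerator: 0.18×6.35 + 0.265×4.74 = 2.399
Denominator: 1 + 0.18×1.65 + 0.265×17.6 = 5.961
R = 2.399/5.961 = 0.4025 kJ/s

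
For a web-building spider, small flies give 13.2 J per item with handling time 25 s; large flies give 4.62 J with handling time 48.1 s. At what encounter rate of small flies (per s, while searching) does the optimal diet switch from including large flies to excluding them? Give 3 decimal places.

Drop large flies once their profitability E₂/h₂ falls below the rate achievable on small flies alone: E₂/h₂ = λE₁/(1 + λh₁).
Solve for λ: λE₁h₂ = E₂(1 + λh₁) → λ(E₁h₂ − E₂h₁) = E₂ → λ = E₂/(E₁h₂ − E₂h₁).
λ = 4.62/(13.2×48.1 − 4.62×25) = 4.62/519.4 = 0.008895 per s.

0.009 per s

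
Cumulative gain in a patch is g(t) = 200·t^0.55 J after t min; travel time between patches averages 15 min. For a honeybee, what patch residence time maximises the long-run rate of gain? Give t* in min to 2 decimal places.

18.33 min

Maximise g(t)/(T+t): set derivative to zero → g'(t)(T+t) = g(t).
g'(t) = 0.55·200·t^-0.45. Setting 0.55·200·t^-0.45 = 200·t^0.55/(15+t) gives 0.55(15+t) = t, so 0.45·t = 0.55×15.
t* = 0.55×15/0.45 = 18.33 min.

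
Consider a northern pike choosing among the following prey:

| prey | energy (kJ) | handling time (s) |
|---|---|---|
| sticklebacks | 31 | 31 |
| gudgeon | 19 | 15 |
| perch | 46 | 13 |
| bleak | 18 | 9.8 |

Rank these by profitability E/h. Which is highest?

In descending order of E/h:
perch: 46/13 = 3.54 kJ/s
bleak: 18/9.8 = 1.84 kJ/s
gudgeon: 19/15 = 1.27 kJ/s
sticklebacks: 31/31 = 1 kJ/s

perch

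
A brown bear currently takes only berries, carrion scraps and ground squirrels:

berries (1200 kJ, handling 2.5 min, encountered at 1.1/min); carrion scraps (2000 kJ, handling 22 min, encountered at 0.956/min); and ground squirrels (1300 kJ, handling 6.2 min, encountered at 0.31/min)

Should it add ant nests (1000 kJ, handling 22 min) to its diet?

No

On berries, carrion scraps and ground squirrels alone, R = ΣλE/(1+Σλh) = 3635/26.7 = 136.1 kJ/min.
Profitability of ant nests: 1000/22 = 45.45 kJ/min.
45.45 < 136.1, so adding ant nests would lower the average — exclude it.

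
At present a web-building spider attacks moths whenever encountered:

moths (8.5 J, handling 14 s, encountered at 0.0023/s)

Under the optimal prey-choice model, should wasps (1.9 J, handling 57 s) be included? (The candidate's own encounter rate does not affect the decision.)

On moths alone, R = ΣλE/(1+Σλh) = 0.01955/1.032 = 0.01894 J/s.
wasps: E/h = 1.9/57 = 0.03333 J/s.
Since 0.03333 > R, including wasps increases the long-run rate.

Yes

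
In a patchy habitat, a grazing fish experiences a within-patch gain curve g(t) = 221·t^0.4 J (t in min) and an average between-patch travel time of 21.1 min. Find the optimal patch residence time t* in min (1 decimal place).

14.1 min

Maximise g(t)/(T+t): set derivative to zero → g'(t)(T+t) = g(t).
g'(t) = 0.4·221·t^-0.6. Setting 0.4·221·t^-0.6 = 221·t^0.4/(21.1+t) gives 0.4(21.1+t) = t, so 0.60·t = 0.4×21.1.
t* = 0.4×21.1/0.60 = 14.07 min.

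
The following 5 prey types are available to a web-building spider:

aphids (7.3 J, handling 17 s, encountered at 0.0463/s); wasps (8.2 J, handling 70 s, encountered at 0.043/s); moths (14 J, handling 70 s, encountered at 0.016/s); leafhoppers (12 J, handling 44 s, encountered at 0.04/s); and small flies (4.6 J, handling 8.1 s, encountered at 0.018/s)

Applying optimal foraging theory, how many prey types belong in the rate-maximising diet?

Rank by E/h (J/s): small flies 0.568, aphids 0.429, leafhoppers 0.273, moths 0.2, wasps 0.117. Include each in turn until the next type's E/h falls below the running intake rate.
Rate on top 1: 0.07226. aphids: 0.429 > 0.07226 → include.
Rate on top 2: 0.2177. leafhoppers: 0.273 > 0.2177 → include.
Rate on top 3: 0.2439. moths: 0.2 < 0.2439 → exclude; stop.
Optimal diet: small flies, aphids, leafhoppers — 3 of 5 types.

3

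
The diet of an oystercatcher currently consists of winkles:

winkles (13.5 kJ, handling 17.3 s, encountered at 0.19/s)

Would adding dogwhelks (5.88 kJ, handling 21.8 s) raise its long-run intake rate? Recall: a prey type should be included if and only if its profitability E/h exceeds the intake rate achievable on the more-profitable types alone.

Intake rate on the current diet: R = (0.19×13.5) / (1 + 0.19×17.3) = 2.565/4.287 = 0.5983 kJ/s.
Profitability of dogwhelks: 5.88/21.8 = 0.2697 kJ/s.
0.2697 < 0.5983, so adding dogwhelks would lower the average — exclude it.

No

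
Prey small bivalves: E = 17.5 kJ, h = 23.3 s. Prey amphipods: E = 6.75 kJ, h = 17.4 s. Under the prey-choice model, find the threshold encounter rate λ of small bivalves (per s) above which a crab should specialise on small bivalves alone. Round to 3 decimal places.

The zero-one rule: include amphipods iff E₂/h₂ > λE₁/(1+λh₁). Equality gives the switch point.
λE₁h₂ = E₂ + λE₂h₁ ⇒ λ = E₂/(E₁h₂ − E₂h₁) = 6.75/(304.5 − 157.3) = 0.04585 per s.

0.046 per s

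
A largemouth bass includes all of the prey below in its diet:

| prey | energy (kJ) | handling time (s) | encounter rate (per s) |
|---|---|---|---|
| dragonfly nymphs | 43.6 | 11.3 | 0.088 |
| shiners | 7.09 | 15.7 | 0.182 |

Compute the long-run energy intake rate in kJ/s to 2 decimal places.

1.06 kJ/s

Energy encountered per unit search time: 0.088×43.6 + 0.182×7.09 = 5.127 kJ/s.
Handling time per unit search time: 0.088×11.3 + 0.182×15.7 = 3.852.
Rate = 5.127/(1 + 3.852) = 1.057 kJ/s.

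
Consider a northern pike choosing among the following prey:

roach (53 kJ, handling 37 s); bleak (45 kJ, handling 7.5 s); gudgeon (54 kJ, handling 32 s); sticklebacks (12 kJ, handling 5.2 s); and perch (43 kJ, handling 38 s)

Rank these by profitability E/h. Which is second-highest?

sticklebacks

In descending order of E/h:
bleak: 45/7.5 = 6 kJ/s
sticklebacks: 12/5.2 = 2.31 kJ/s
gudgeon: 54/32 = 1.69 kJ/s
roach: 53/37 = 1.43 kJ/s
perch: 43/38 = 1.13 kJ/s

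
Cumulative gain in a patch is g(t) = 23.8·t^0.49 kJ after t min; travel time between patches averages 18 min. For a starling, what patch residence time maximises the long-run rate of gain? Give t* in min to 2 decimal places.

17.29 min

By the marginal value theorem, leave when the instantaneous gain rate g'(t) equals the habitat-wide average g(t)/(T + t).
g'(t) = 0.49·23.8·t^-0.51. Setting 0.49·23.8·t^-0.51 = 23.8·t^0.49/(18+t) gives 0.49(18+t) = t, so 0.51·t = 0.49×18.
t* = 0.49×18/0.51 = 17.29 min.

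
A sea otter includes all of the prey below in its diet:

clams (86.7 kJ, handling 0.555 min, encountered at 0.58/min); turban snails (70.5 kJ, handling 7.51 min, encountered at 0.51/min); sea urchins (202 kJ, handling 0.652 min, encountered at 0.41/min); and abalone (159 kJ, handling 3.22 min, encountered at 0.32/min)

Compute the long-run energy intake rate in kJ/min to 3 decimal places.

R = Σλ_iE_i / (1 + Σλ_ih_i)
Numerator: 0.58×86.7 + 0.51×70.5 + 0.41×202 + 0.32×159 = 219.9
Denominator: 1 + 0.58×0.555 + 0.51×7.51 + 0.41×0.652 + 0.32×3.22 = 6.45
R = 219.9/6.45 = 34.1 kJ/min

34.101 kJ/min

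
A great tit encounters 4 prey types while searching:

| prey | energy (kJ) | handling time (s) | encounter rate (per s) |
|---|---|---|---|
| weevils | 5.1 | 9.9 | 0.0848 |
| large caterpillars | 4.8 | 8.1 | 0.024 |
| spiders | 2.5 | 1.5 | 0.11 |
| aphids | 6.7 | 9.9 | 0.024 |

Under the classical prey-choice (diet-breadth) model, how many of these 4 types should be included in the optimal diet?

Rank by E/h (kJ/s): spiders 1.67, aphids 0.677, large caterpillars 0.593, weevils 0.515. Include each in turn until the next type's E/h falls below the running intake rate.
Rate on top 1: 0.2361. aphids: 0.677 > 0.2361 → include.
Rate on top 2: 0.3107. large caterpillars: 0.593 > 0.3107 → include.
Rate on top 3: 0.345. weevils: 0.515 > 0.345 → include.
Optimal diet: spiders, aphids, large caterpillars, weevils — 4 of 4 types.

4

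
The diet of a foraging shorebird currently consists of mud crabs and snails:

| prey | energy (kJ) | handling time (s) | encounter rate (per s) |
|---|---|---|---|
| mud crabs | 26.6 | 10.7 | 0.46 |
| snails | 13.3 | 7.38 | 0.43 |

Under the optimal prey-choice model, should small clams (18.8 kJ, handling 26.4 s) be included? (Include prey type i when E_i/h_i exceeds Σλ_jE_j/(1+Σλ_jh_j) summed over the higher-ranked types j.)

No

On mud crabs and snails alone, R = ΣλE/(1+Σλh) = 17.96/9.095 = 1.974 kJ/s.
Profitability of small clams: 18.8/26.4 = 0.7121 kJ/s.
0.7121 < 1.974, so adding small clams would lower the average — exclude it.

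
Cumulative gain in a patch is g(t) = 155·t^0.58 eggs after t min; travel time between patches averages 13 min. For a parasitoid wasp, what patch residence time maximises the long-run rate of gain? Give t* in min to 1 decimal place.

By the marginal value theorem, leave when the instantaneous gain rate g'(t) equals the habitat-wide average g(t)/(T + t).
g'(t) = 0.58·155·t^-0.42. Setting 0.58·155·t^-0.42 = 155·t^0.58/(13+t) gives 0.58(13+t) = t, so 0.42·t = 0.58×13.
t* = 0.58×13/0.42 = 17.95 min.

18.0 min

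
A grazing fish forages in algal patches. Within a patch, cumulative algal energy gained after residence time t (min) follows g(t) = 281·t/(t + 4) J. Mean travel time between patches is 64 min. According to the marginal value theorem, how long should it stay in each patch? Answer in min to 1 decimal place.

16.0 min

Optimal t* satisfies g'(t*) = g(t*)/(T + t*).
g'(t) = 281·4/(t + 4)². Setting 281·4/(t+4)² = 281t/[(t+4)(64+t)] gives 4(64+t) = t(t+4), so t² = 4×64 = 256.
t* = √256 = 16 min.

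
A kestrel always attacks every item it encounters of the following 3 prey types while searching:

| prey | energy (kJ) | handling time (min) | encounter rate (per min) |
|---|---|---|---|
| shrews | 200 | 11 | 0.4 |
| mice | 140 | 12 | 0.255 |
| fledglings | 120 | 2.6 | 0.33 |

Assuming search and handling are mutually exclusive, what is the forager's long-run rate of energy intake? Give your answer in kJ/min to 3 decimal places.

16.667 kJ/min

R = (0.4×200 + 0.255×140 + 0.33×120) / (1 + 0.4×11 + 0.255×12 + 0.33×2.6) = 155.3/9.318 = 16.67 kJ/min.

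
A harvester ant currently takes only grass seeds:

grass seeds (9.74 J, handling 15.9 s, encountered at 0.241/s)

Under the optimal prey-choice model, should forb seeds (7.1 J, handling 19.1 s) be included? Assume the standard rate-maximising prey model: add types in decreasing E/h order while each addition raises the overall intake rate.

No

Current rate: (0.241×9.74)/(1 + 0.241×15.9) = 0.4858 J/s.
Profitability of forb seeds: 7.1/19.1 = 0.3717 J/s.
0.3717 < 0.4858, so adding forb seeds would lower the average — exclude it.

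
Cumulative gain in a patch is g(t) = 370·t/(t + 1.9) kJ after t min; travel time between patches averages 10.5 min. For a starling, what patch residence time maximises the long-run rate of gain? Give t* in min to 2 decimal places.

Maximise g(t)/(T+t): set derivative to zero → g'(t)(T+t) = g(t).
g'(t) = 370·1.9/(t + 1.9)². Setting 370·1.9/(t+1.9)² = 370t/[(t+1.9)(10.5+t)] gives 1.9(10.5+t) = t(t+1.9), so t² = 1.9×10.5 = 19.95.
t* = √19.95 = 4.467 min.

4.47 min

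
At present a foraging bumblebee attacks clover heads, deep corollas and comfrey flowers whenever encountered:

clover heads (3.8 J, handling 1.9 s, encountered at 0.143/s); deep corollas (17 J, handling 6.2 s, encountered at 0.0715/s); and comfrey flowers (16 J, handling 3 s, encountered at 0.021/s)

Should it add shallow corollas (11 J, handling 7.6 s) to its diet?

Yes

On clover heads, deep corollas and comfrey flowers alone, R = ΣλE/(1+Σλh) = 2.095/1.778 = 1.178 J/s.
shallow corollas: E/h = 11/7.6 = 1.447 J/s.
Since 1.447 > R, including shallow corollas increases the long-run rate.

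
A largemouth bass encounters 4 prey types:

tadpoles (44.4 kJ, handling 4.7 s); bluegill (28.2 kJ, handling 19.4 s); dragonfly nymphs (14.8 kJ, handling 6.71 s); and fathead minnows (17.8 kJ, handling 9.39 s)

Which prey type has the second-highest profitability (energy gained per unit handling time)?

Profitability E/h (kJ/s): tadpoles = 44.4/4.7 = 9.45, bluegill = 28.2/19.4 = 1.45, dragonfly nymphs = 14.8/6.71 = 2.21, fathead minnows = 17.8/9.39 = 1.9.
Ranked: tadpoles > dragonfly nymphs > fathead minnows > bluegill.

dragonfly nymphs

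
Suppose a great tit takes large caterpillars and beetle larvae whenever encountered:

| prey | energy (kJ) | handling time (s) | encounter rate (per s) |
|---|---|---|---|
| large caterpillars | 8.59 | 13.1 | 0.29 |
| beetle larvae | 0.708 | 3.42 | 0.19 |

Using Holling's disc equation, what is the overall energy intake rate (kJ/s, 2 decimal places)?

R = (0.29×8.59 + 0.19×0.708) / (1 + 0.29×13.1 + 0.19×3.42) = 2.626/5.449 = 0.4819 kJ/s.

0.48 kJ/s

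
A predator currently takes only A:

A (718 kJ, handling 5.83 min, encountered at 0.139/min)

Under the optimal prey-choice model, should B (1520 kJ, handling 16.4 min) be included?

Current rate: (0.139×718)/(1 + 0.139×5.83) = 55.13 kJ/min.
B: E/h = 1520/16.4 = 92.68 kJ/min.
Since 92.68 > R, including B increases the long-run rate.

Yes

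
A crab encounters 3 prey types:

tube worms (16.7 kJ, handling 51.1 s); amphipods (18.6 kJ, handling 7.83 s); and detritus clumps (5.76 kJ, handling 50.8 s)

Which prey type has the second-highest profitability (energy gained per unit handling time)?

tube worms

In descending order of E/h:
amphipods: 18.6/7.83 = 2.38 kJ/s
tube worms: 16.7/51.1 = 0.327 kJ/s
detritus clumps: 5.76/50.8 = 0.113 kJ/s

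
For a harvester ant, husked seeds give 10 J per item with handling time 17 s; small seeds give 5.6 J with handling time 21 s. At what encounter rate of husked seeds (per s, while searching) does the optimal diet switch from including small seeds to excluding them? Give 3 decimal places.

At the threshold, the rate on husked seeds alone equals the profitability of small seeds: λ·10/(1 + λ·17) = 5.6/21 = 0.2667.
Rearranging, λ(10 − 0.2667×17) = 0.2667, so λ = 0.2667/5.467 = 0.04878 per s.

0.049 per s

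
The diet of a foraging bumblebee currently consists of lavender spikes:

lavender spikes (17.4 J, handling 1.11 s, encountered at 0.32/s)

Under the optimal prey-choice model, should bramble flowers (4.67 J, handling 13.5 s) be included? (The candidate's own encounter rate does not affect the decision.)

Current rate: (0.32×17.4)/(1 + 0.32×1.11) = 4.109 J/s.
Profitability of bramble flowers: 4.67/13.5 = 0.3459 J/s.
0.3459 < 4.109, so adding bramble flowers would lower the average — exclude it.

No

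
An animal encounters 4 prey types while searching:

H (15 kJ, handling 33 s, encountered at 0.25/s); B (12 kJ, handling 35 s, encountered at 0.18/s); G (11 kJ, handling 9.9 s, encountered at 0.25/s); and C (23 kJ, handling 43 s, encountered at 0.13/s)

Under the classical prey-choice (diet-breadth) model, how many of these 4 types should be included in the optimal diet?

E/h in descending order: G 1.11, C 0.535, H 0.455, B 0.343 kJ/s. The optimal diet is the largest prefix of this list for which every included type satisfies E_i/h_i > R on the types above it.
Rate on top 1: 0.7914. C: 0.535 < 0.7914 → exclude; stop.
Optimal diet: G — 1 of 4 types.

1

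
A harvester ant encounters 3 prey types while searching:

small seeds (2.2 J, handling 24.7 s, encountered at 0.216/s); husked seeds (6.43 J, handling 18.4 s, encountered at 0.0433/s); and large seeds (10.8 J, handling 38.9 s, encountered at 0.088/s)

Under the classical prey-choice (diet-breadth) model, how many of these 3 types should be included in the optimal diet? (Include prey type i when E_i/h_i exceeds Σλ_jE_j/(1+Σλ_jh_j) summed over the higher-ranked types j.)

Profitabilities (E/h, J/s): husked seeds 0.349, large seeds 0.278, small seeds 0.0891. Add prey in this order while the next type's profitability exceeds the intake rate on those already taken.
Rate on top 1: 0.155. large seeds: 0.278 > 0.155 → include.
Rate on top 2: 0.2354. small seeds: 0.0891 < 0.2354 → exclude; stop.
Optimal diet: husked seeds, large seeds — 2 of 3 types.

2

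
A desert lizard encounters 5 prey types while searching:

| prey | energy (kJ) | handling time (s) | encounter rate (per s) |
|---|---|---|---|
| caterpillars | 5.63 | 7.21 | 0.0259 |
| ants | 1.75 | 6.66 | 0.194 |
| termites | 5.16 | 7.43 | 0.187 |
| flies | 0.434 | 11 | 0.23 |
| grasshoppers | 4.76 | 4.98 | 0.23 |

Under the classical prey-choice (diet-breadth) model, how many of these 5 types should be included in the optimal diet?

3

Rank by E/h (kJ/s): grasshoppers 0.956, caterpillars 0.781, termites 0.694, ants 0.263, flies 0.0395. Include each in turn until the next type's E/h falls below the running intake rate.
Rate on top 1: 0.5103. caterpillars: 0.781 > 0.5103 → include.
Rate on top 2: 0.532. termites: 0.694 > 0.532 → include.
Rate on top 3: 0.5926. ants: 0.263 < 0.5926 → exclude; stop.
Optimal diet: grasshoppers, caterpillars, termites — 3 of 5 types.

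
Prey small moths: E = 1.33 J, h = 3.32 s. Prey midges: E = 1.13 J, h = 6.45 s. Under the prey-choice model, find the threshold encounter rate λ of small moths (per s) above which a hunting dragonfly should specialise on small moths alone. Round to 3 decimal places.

At the threshold, the rate on small moths alone equals the profitability of midges: λ·1.33/(1 + λ·3.32) = 1.13/6.45 = 0.1752.
Rearranging, λ(1.33 − 0.1752×3.32) = 0.1752, so λ = 0.1752/0.7484 = 0.2341 per s.

0.234 per s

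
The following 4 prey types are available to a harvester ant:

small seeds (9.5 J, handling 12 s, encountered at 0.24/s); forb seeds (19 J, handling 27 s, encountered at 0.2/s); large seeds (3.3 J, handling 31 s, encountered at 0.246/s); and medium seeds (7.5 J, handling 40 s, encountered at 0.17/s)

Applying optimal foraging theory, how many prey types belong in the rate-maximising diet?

2

Profitabilities (E/h, J/s): small seeds 0.792, forb seeds 0.704, medium seeds 0.188, large seeds 0.106. Add prey in this order while the next type's profitability exceeds the intake rate on those already taken.
Rate on top 1: 0.5876. forb seeds: 0.704 > 0.5876 → include.
Rate on top 2: 0.6552. medium seeds: 0.188 < 0.6552 → exclude; stop.
Optimal diet: small seeds, forb seeds — 2 of 4 types.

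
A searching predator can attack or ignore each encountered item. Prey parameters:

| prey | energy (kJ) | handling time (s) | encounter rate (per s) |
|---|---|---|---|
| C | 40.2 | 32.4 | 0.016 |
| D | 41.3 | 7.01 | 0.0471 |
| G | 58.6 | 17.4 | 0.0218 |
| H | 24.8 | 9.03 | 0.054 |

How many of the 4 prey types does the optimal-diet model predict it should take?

3

E/h in descending order: D 5.89, G 3.37, H 2.75, C 1.24 kJ/s. The optimal diet is the largest prefix of this list for which every included type satisfies E_i/h_i > R on the types above it.
Rate on top 1: 1.462. G: 3.37 > 1.462 → include.
Rate on top 2: 1.885. H: 2.75 > 1.885 → include.
Rate on top 3: 2.076. C: 1.24 < 2.076 → exclude; stop.
Optimal diet: D, G, H — 3 of 4 types.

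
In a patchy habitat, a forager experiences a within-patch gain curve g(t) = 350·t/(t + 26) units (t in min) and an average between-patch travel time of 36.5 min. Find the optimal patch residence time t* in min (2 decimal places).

By the marginal value theorem, leave when the instantaneous gain rate g'(t) equals the habitat-wide average g(t)/(T + t).
g'(t) = 350·26/(t + 26)². Setting 350·26/(t+26)² = 350t/[(t+26)(36.5+t)] gives 26(36.5+t) = t(t+26), so t² = 26×36.5 = 949.
t* = √949 = 30.81 min.

30.81 min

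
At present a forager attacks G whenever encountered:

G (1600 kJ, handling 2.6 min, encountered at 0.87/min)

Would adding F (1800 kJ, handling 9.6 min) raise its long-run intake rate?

No

Intake rate on the current diet: R = (0.87×1600) / (1 + 0.87×2.6) = 1392/3.262 = 426.7 kJ/min.
F: E/h = 1800/9.6 = 187.5 kJ/min.
Since 187.5 < R, time spent handling F is better spent searching.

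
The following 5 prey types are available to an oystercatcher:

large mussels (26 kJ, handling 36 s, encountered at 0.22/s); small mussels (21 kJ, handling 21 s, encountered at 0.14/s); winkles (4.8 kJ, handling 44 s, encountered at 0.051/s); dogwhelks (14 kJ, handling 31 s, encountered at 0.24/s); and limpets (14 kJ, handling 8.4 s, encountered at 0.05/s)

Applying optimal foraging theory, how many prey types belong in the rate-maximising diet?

2

Profitabilities (E/h, kJ/s): limpets 1.67, small mussels 1, large mussels 0.722, dogwhelks 0.452, winkles 0.109. Add prey in this order while the next type's profitability exceeds the intake rate on those already taken.
Rate on top 1: 0.493. small mussels: 1 > 0.493 → include.
Rate on top 2: 0.8349. large mussels: 0.722 < 0.8349 → exclude; stop.
Optimal diet: limpets, small mussels — 2 of 5 types.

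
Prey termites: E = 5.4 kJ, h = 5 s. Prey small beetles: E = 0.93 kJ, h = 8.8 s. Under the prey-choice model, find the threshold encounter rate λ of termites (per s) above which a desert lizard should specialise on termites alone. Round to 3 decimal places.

The zero-one rule: include small beetles iff E₂/h₂ > λE₁/(1+λh₁). Equality gives the switch point.
λE₁h₂ = E₂ + λE₂h₁ ⇒ λ = E₂/(E₁h₂ − E₂h₁) = 0.93/(47.52 − 4.65) = 0.02169 per s.

0.022 per s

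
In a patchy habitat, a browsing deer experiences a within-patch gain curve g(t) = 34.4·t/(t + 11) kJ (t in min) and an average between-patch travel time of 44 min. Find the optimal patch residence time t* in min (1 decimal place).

Optimal t* satisfies g'(t*) = g(t*)/(T + t*).
g'(t) = 34.4·11/(t + 11)². Setting 34.4·11/(t+11)² = 34.4t/[(t+11)(44+t)] gives 11(44+t) = t(t+11), so t² = 11×44 = 484.
t* = √484 = 22 min.

22.0 min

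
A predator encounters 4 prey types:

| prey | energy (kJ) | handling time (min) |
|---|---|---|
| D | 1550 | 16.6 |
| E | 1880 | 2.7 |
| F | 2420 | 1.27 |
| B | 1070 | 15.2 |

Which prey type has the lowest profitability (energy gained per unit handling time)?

B

Profitability E/h (kJ/min): D = 1550/16.6 = 93.4, E = 1880/2.7 = 696, F = 2420/1.27 = 1.91e+03, B = 1070/15.2 = 70.4.
Ranked: F > E > D > B.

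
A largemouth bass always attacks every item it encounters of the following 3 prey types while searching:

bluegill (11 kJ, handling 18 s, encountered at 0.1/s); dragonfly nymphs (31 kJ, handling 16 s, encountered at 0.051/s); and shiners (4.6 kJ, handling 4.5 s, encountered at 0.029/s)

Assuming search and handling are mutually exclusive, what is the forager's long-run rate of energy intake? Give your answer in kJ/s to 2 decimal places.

0.75 kJ/s

R = Σλ_iE_i / (1 + Σλ_ih_i)
Numerator: 0.1×11 + 0.051×31 + 0.029×4.6 = 2.814
Denominator: 1 + 0.1×18 + 0.051×16 + 0.029×4.5 = 3.747
R = 2.814/3.747 = 0.7512 kJ/s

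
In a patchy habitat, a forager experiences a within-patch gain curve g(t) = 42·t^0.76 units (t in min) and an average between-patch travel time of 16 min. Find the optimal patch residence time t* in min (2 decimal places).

Optimal t* satisfies g'(t*) = g(t*)/(T + t*).
g'(t) = 0.76·42·t^-0.24. Setting 0.76·42·t^-0.24 = 42·t^0.76/(16+t) gives 0.76(16+t) = t, so 0.24·t = 0.76×16.
t* = 0.76×16/0.24 = 50.67 min.

50.67 min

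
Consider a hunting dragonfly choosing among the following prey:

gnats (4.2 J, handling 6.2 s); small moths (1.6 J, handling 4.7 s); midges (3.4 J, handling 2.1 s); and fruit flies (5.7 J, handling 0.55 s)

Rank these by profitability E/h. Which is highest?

In descending order of E/h:
fruit flies: 5.7/0.55 = 10.4 J/s
midges: 3.4/2.1 = 1.62 J/s
gnats: 4.2/6.2 = 0.677 J/s
small moths: 1.6/4.7 = 0.34 J/s

fruit flies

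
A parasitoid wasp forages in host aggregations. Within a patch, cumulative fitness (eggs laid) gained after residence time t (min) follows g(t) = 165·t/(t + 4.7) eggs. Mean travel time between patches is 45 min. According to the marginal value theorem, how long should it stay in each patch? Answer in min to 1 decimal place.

Maximise g(t)/(T+t): set derivative to zero → g'(t)(T+t) = g(t).
g'(t) = 165·4.7/(t + 4.7)². Setting 165·4.7/(t+4.7)² = 165t/[(t+4.7)(45+t)] gives 4.7(45+t) = t(t+4.7), so t² = 4.7×45 = 211.5.
t* = √211.5 = 14.54 min.

14.5 min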